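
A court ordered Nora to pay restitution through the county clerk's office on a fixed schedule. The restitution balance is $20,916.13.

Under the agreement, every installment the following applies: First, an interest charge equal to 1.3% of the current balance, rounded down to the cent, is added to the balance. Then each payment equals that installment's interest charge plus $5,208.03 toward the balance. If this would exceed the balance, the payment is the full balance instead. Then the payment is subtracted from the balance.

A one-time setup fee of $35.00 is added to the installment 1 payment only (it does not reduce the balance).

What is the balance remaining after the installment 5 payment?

Installment 1: opening $20,916.13; interest $271.90 → $21,188.03; payment $5,479.93 (+ $35.00 fee); balance $15,708.10
Installment 2: opening $15,708.10; interest $204.20 → $15,912.30; payment $5,412.23; balance $10,500.07
Installment 3: opening $10,500.07; interest $136.50 → $10,636.57; payment $5,344.53; balance $5,292.04
Installment 4: opening $5,292.04; interest $68.79 → $5,360.83; payment $5,276.82; balance $84.01
Installment 5: opening $84.01; interest $1.09 → $85.10; payment $85.10; balance $0.00

$0.00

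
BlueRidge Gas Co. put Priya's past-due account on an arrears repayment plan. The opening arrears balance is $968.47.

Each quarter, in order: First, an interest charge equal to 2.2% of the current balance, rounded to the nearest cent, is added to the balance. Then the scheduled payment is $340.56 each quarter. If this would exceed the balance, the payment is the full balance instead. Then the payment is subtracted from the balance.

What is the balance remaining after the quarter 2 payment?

# | Opening | Interest | Payment | End bal
1 | $968.47 | $21.31 | $340.56 | $649.22
2 | $649.22 | $14.28 | $340.56 | $322.94

$322.94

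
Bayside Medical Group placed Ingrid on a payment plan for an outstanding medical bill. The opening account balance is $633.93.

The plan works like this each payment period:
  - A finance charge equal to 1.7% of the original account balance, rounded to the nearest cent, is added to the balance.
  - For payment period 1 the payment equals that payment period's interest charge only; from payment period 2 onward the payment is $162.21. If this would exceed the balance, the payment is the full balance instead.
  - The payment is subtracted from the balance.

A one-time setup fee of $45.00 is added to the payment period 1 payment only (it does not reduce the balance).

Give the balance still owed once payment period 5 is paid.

$28.21

Payment period 1: $633.93 +$10.78 interest = $644.71; pay $10.78 (+ $45.00 fee) → $633.93
Payment period 2: $633.93 +$10.78 interest = $644.71; pay $162.21 → $482.50
Payment period 3: $482.50 +$10.78 interest = $493.28; pay $162.21 → $331.07
Payment period 4: $331.07 +$10.78 interest = $341.85; pay $162.21 → $179.64
Payment period 5: $179.64 +$10.78 interest = $190.42; pay $162.21 → $28.21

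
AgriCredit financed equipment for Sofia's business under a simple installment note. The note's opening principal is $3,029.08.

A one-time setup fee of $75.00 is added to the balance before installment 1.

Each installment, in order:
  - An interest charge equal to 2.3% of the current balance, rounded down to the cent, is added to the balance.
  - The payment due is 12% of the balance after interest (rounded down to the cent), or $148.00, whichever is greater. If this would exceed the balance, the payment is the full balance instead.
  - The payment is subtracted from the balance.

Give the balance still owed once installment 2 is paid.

$2,515.65

Installment 1: opening $3,104.08; interest $71.39 → $3,175.47; payment $381.05; balance $2,794.42
Installment 2: opening $2,794.42; interest $64.27 → $2,858.69; payment $343.04; balance $2,515.65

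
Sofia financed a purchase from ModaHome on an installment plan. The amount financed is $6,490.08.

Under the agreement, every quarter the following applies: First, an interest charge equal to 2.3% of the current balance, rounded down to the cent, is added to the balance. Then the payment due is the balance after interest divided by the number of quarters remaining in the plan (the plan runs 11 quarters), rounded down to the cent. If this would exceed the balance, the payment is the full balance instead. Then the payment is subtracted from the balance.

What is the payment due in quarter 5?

$661.05

# | Opening | Interest | Payment | End bal
1 | $6,490.08 | $149.27 | $603.57 | $6,035.78
2 | $6,035.78 | $138.82 | $617.46 | $5,557.14
3 | $5,557.14 | $127.81 | $631.66 | $5,053.29
4 | $5,053.29 | $116.22 | $646.18 | $4,523.33
5 | $4,523.33 | $104.03 | $661.05 | $3,966.31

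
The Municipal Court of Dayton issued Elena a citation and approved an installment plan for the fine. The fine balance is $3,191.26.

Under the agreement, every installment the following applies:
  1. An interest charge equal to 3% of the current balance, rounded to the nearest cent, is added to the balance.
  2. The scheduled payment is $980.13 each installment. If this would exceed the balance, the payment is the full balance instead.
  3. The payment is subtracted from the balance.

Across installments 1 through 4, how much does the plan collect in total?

$3,411.82

Installment 1: opening $3,191.26; interest $95.74 → $3,287.00; payment $980.13; balance $2,306.87
Installment 2: opening $2,306.87; interest $69.21 → $2,376.08; payment $980.13; balance $1,395.95
Installment 3: opening $1,395.95; interest $41.88 → $1,437.83; payment $980.13; balance $457.70
Installment 4: opening $457.70; interest $13.73 → $471.43; payment $471.43; balance $0.00
Total paid: $3,411.82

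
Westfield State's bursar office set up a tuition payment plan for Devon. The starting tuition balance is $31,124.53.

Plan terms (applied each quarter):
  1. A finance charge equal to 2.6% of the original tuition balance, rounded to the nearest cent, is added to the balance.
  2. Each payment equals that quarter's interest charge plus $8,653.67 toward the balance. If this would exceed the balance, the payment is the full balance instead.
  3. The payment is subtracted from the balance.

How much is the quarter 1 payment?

$9,462.91

# | Opening | Interest | Payment | End bal
1 | $31,124.53 | $809.24 | $9,462.91 | $22,470.86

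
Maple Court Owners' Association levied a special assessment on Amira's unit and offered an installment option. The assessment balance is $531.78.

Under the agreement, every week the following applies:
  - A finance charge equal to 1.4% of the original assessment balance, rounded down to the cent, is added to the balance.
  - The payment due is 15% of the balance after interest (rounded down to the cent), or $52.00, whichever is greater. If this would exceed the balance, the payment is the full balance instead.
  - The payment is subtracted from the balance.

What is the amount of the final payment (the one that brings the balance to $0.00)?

Week 1: opening $531.78; interest $7.44 → $539.22; payment $80.88; balance $458.34
Week 2: opening $458.34; interest $7.44 → $465.78; payment $69.86; balance $395.92
Week 3: opening $395.92; interest $7.44 → $403.36; payment $60.50; balance $342.86
Week 4: opening $342.86; interest $7.44 → $350.30; payment $52.54; balance $297.76
Week 5: opening $297.76; interest $7.44 → $305.20; payment $52.00; balance $253.20
Week 6: opening $253.20; interest $7.44 → $260.64; payment $52.00; balance $208.64
Week 7: opening $208.64; interest $7.44 → $216.08; payment $52.00; balance $164.08
Week 8: opening $164.08; interest $7.44 → $171.52; payment $52.00; balance $119.52
Week 9: opening $119.52; interest $7.44 → $126.96; payment $52.00; balance $74.96
Week 10: opening $74.96; interest $7.44 → $82.40; payment $52.00; balance $30.40
Week 11: opening $30.40; interest $7.44 → $37.84; payment $37.84; balance $0.00

$37.84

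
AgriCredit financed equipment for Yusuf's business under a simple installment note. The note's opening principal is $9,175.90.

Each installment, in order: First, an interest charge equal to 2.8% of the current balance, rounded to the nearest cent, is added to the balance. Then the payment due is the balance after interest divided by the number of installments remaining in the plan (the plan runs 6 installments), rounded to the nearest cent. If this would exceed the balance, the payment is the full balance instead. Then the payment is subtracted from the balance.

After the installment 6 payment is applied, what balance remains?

Installment 1: opening $9,175.90; interest $256.93 → $9,432.83; payment $1,572.14; balance $7,860.69
Installment 2: opening $7,860.69; interest $220.10 → $8,080.79; payment $1,616.16; balance $6,464.63
Installment 3: opening $6,464.63; interest $181.01 → $6,645.64; payment $1,661.41; balance $4,984.23
Installment 4: opening $4,984.23; interest $139.56 → $5,123.79; payment $1,707.93; balance $3,415.86
Installment 5: opening $3,415.86; interest $95.64 → $3,511.50; payment $1,755.75; balance $1,755.75
Installment 6: opening $1,755.75; interest $49.16 → $1,804.91; payment $1,804.91; balance $0.00

$0.00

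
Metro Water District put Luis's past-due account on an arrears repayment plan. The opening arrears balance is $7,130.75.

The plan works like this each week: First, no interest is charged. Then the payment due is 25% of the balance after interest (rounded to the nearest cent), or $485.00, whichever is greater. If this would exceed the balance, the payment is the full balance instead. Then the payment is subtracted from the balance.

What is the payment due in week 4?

Week 1: opening $7,130.75; payment $1,782.69; balance $5,348.06
Week 2: opening $5,348.06; payment $1,337.02; balance $4,011.04
Week 3: opening $4,011.04; payment $1,002.76; balance $3,008.28
Week 4: opening $3,008.28; payment $752.07; balance $2,256.21

$752.07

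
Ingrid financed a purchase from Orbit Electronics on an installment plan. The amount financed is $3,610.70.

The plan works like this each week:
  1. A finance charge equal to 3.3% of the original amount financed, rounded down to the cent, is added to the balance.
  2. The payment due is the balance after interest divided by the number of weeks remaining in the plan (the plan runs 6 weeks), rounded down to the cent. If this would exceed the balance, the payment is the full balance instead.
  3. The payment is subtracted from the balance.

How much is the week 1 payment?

# | Opening | Interest | Payment | End bal
1 | $3,610.70 | $119.15 | $621.64 | $3,108.21

$621.64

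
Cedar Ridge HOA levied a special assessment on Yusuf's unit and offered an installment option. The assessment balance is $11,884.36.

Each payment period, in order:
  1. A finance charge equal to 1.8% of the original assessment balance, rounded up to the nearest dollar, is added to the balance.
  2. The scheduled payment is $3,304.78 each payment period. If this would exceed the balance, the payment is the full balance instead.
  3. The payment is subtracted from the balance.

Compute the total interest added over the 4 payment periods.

$856.00

Payment period 1: $11,884.36 +$214.00 interest = $12,098.36; pay $3,304.78 → $8,793.58
Payment period 2: $8,793.58 +$214.00 interest = $9,007.58; pay $3,304.78 → $5,702.80
Payment period 3: $5,702.80 +$214.00 interest = $5,916.80; pay $3,304.78 → $2,612.02
Payment period 4: $2,612.02 +$214.00 interest = $2,826.02; pay $2,826.02 → $0.00
Total interest: $214.00 + $214.00 + $214.00 + $214.00 = $856.00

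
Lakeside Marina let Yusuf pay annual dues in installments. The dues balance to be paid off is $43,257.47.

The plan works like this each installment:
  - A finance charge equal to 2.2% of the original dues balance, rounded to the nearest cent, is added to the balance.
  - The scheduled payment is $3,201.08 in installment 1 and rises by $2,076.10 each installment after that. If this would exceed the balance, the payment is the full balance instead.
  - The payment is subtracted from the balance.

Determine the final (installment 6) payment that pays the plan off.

$12,201.03

# | Opening | Interest | Payment | End bal
1 | $43,257.47 | $951.66 | $3,201.08 | $41,008.05
2 | $41,008.05 | $951.66 | $5,277.18 | $36,682.53
3 | $36,682.53 | $951.66 | $7,353.28 | $30,280.91
4 | $30,280.91 | $951.66 | $9,429.38 | $21,803.19
5 | $21,803.19 | $951.66 | $11,505.48 | $11,249.37
6 | $11,249.37 | $951.66 | $12,201.03 | $0.00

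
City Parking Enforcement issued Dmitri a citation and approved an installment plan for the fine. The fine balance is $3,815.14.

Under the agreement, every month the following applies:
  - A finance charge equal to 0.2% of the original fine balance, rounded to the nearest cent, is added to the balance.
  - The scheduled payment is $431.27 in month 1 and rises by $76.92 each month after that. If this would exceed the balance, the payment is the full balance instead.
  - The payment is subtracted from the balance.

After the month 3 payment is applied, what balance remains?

Month 1: opening $3,815.14; interest $7.63 → $3,822.77; payment $431.27; balance $3,391.50
Month 2: opening $3,391.50; interest $7.63 → $3,399.13; payment $508.19; balance $2,890.94
Month 3: opening $2,890.94; interest $7.63 → $2,898.57; payment $585.11; balance $2,313.46

$2,313.46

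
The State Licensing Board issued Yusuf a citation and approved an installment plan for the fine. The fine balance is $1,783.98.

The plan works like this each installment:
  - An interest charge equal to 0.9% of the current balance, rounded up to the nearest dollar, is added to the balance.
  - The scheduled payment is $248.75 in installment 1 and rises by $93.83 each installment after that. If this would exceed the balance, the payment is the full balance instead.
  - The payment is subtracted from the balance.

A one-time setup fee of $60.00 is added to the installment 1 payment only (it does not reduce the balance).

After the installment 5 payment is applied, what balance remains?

$0.00

Installment 1: opening $1,783.98; interest $17.00 → $1,800.98; payment $248.75 (+ $60.00 fee); balance $1,552.23
Installment 2: opening $1,552.23; interest $14.00 → $1,566.23; payment $342.58; balance $1,223.65
Installment 3: opening $1,223.65; interest $12.00 → $1,235.65; payment $436.41; balance $799.24
Installment 4: opening $799.24; interest $8.00 → $807.24; payment $530.24; balance $277.00
Installment 5: opening $277.00; interest $3.00 → $280.00; payment $280.00; balance $0.00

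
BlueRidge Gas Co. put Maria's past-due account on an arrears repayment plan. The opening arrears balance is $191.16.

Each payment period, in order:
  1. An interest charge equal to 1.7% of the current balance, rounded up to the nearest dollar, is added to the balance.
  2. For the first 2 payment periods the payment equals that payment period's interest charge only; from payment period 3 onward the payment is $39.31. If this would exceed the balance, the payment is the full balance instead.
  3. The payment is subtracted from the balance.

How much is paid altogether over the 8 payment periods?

Payment period 1: $191.16 +$4.00 interest = $195.16; pay $4.00 → $191.16
Payment period 2: $191.16 +$4.00 interest = $195.16; pay $4.00 → $191.16
Payment period 3: $191.16 +$4.00 interest = $195.16; pay $39.31 → $155.85
Payment period 4: $155.85 +$3.00 interest = $158.85; pay $39.31 → $119.54
Payment period 5: $119.54 +$3.00 interest = $122.54; pay $39.31 → $83.23
Payment period 6: $83.23 +$2.00 interest = $85.23; pay $39.31 → $45.92
Payment period 7: $45.92 +$1.00 interest = $46.92; pay $39.31 → $7.61
Payment period 8: $7.61 +$1.00 interest = $8.61; pay $8.61 → $0.00
Total paid: $213.16

$213.16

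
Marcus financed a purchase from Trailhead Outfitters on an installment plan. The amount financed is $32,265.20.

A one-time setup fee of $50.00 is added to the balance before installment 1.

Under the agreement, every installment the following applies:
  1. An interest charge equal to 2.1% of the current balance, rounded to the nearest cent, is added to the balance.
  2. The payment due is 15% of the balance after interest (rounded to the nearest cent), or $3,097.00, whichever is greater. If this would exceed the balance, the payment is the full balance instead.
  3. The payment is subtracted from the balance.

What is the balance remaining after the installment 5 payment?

$15,618.93

# | Opening | Interest | Payment | End bal
1 | $32,315.20 | $678.62 | $4,949.07 | $28,044.75
2 | $28,044.75 | $588.94 | $4,295.05 | $24,338.64
3 | $24,338.64 | $511.11 | $3,727.46 | $21,122.29
4 | $21,122.29 | $443.57 | $3,234.88 | $18,330.98
5 | $18,330.98 | $384.95 | $3,097.00 | $15,618.93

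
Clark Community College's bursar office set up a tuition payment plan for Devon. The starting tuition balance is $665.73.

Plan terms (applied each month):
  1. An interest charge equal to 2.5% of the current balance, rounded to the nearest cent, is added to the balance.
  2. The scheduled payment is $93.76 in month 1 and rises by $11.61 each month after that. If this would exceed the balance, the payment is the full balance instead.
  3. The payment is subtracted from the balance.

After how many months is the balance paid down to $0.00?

Month 1: $665.73 +$16.64 interest = $682.37; pay $93.76 → $588.61
Month 2: $588.61 +$14.72 interest = $603.33; pay $105.37 → $497.96
Month 3: $497.96 +$12.45 interest = $510.41; pay $116.98 → $393.43
Month 4: $393.43 +$9.84 interest = $403.27; pay $128.59 → $274.68
Month 5: $274.68 +$6.87 interest = $281.55; pay $140.20 → $141.35
Month 6: $141.35 +$3.53 interest = $144.88; pay $144.88 → $0.00
Balance reaches $0.00 in month 6.

6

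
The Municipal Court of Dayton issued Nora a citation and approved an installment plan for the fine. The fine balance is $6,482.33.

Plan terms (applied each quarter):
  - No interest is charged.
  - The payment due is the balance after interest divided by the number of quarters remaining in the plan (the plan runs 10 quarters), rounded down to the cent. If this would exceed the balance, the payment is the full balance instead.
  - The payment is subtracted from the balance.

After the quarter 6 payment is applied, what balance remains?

$2,592.95

Quarter 1: opening $6,482.33; payment $648.23; balance $5,834.10
Quarter 2: opening $5,834.10; payment $648.23; balance $5,185.87
Quarter 3: opening $5,185.87; payment $648.23; balance $4,537.64
Quarter 4: opening $4,537.64; payment $648.23; balance $3,889.41
Quarter 5: opening $3,889.41; payment $648.23; balance $3,241.18
Quarter 6: opening $3,241.18; payment $648.23; balance $2,592.95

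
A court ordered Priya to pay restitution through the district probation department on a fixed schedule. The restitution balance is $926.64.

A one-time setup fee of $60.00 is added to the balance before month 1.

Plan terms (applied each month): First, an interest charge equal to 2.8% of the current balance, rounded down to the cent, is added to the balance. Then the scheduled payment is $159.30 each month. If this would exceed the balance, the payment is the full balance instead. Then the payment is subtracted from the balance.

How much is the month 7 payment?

Month 1: opening $986.64; interest $27.62 → $1,014.26; payment $159.30; balance $854.96
Month 2: opening $854.96; interest $23.93 → $878.89; payment $159.30; balance $719.59
Month 3: opening $719.59; interest $20.14 → $739.73; payment $159.30; balance $580.43
Month 4: opening $580.43; interest $16.25 → $596.68; payment $159.30; balance $437.38
Month 5: opening $437.38; interest $12.24 → $449.62; payment $159.30; balance $290.32
Month 6: opening $290.32; interest $8.12 → $298.44; payment $159.30; balance $139.14
Month 7: opening $139.14; interest $3.89 → $143.03; payment $143.03; balance $0.00

$143.03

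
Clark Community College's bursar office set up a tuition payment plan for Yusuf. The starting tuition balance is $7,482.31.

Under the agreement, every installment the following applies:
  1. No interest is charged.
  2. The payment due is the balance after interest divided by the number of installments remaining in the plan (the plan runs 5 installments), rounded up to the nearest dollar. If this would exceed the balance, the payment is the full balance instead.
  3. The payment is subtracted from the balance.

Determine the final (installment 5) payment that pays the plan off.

$1,495.31

Installment 1: opening $7,482.31; payment $1,497.00; balance $5,985.31
Installment 2: opening $5,985.31; payment $1,497.00; balance $4,488.31
Installment 3: opening $4,488.31; payment $1,497.00; balance $2,991.31
Installment 4: opening $2,991.31; payment $1,496.00; balance $1,495.31
Installment 5: opening $1,495.31; payment $1,495.31; balance $0.00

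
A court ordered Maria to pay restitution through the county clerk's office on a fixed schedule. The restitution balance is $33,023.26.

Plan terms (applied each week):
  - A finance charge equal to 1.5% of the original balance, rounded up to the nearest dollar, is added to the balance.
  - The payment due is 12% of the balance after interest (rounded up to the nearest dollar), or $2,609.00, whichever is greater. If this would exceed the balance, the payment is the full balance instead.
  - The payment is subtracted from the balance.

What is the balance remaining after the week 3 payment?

$23,661.26

# | Opening | Interest | Payment | End bal
1 | $33,023.26 | $496.00 | $4,023.00 | $29,496.26
2 | $29,496.26 | $496.00 | $3,600.00 | $26,392.26
3 | $26,392.26 | $496.00 | $3,227.00 | $23,661.26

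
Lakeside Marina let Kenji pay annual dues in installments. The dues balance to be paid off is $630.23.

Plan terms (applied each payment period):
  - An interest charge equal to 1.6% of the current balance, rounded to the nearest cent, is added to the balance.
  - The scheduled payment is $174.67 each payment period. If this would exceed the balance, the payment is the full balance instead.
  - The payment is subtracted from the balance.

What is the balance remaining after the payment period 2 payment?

$298.42

Payment period 1: $630.23 +$10.08 interest = $640.31; pay $174.67 → $465.64
Payment period 2: $465.64 +$7.45 interest = $473.09; pay $174.67 → $298.42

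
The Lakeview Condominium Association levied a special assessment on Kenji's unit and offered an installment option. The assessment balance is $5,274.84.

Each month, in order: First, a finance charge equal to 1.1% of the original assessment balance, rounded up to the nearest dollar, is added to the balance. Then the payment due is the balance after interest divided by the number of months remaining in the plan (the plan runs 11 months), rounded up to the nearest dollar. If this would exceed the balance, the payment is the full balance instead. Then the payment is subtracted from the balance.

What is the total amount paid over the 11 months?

$5,923.84

Month 1: opening $5,274.84; interest $59.00 → $5,333.84; payment $485.00; balance $4,848.84
Month 2: opening $4,848.84; interest $59.00 → $4,907.84; payment $491.00; balance $4,416.84
Month 3: opening $4,416.84; interest $59.00 → $4,475.84; payment $498.00; balance $3,977.84
Month 4: opening $3,977.84; interest $59.00 → $4,036.84; payment $505.00; balance $3,531.84
Month 5: opening $3,531.84; interest $59.00 → $3,590.84; payment $513.00; balance $3,077.84
Month 6: opening $3,077.84; interest $59.00 → $3,136.84; payment $523.00; balance $2,613.84
Month 7: opening $2,613.84; interest $59.00 → $2,672.84; payment $535.00; balance $2,137.84
Month 8: opening $2,137.84; interest $59.00 → $2,196.84; payment $550.00; balance $1,646.84
Month 9: opening $1,646.84; interest $59.00 → $1,705.84; payment $569.00; balance $1,136.84
Month 10: opening $1,136.84; interest $59.00 → $1,195.84; payment $598.00; balance $597.84
Month 11: opening $597.84; interest $59.00 → $656.84; payment $656.84; balance $0.00
Total paid: $5,923.84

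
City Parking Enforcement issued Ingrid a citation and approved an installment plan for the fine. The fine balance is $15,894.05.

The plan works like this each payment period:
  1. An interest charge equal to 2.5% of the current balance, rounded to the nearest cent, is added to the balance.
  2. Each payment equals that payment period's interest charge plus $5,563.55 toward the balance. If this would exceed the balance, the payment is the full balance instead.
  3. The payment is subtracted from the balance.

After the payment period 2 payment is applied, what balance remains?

$4,766.95

Payment period 1: $15,894.05 +$397.35 interest = $16,291.40; pay $5,960.90 → $10,330.50
Payment period 2: $10,330.50 +$258.26 interest = $10,588.76; pay $5,821.81 → $4,766.95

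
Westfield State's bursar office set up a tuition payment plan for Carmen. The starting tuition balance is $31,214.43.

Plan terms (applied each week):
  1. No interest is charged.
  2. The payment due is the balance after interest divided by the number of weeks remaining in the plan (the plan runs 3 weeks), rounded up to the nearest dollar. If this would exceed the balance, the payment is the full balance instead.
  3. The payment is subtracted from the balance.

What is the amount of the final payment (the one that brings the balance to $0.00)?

$10,404.43

Week 1: opening $31,214.43; payment $10,405.00; balance $20,809.43
Week 2: opening $20,809.43; payment $10,405.00; balance $10,404.43
Week 3: opening $10,404.43; payment $10,404.43; balance $0.00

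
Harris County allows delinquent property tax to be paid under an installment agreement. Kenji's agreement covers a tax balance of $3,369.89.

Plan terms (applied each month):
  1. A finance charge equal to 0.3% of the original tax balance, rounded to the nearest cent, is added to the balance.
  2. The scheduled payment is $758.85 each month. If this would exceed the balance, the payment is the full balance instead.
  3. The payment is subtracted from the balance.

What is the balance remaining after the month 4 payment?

Month 1: opening $3,369.89; interest $10.11 → $3,380.00; payment $758.85; balance $2,621.15
Month 2: opening $2,621.15; interest $10.11 → $2,631.26; payment $758.85; balance $1,872.41
Month 3: opening $1,872.41; interest $10.11 → $1,882.52; payment $758.85; balance $1,123.67
Month 4: opening $1,123.67; interest $10.11 → $1,133.78; payment $758.85; balance $374.93

$374.93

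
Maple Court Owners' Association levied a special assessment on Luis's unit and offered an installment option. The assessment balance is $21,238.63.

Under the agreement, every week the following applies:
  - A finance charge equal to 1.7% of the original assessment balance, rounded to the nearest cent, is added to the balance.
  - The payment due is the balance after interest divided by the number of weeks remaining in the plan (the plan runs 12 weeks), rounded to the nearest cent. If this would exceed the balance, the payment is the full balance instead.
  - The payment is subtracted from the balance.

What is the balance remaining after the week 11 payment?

$2,529.27

Week 1: opening $21,238.63; interest $361.06 → $21,599.69; payment $1,799.97; balance $19,799.72
Week 2: opening $19,799.72; interest $361.06 → $20,160.78; payment $1,832.80; balance $18,327.98
Week 3: opening $18,327.98; interest $361.06 → $18,689.04; payment $1,868.90; balance $16,820.14
Week 4: opening $16,820.14; interest $361.06 → $17,181.20; payment $1,909.02; balance $15,272.18
Week 5: opening $15,272.18; interest $361.06 → $15,633.24; payment $1,954.16; balance $13,679.08
Week 6: opening $13,679.08; interest $361.06 → $14,040.14; payment $2,005.73; balance $12,034.41
Week 7: opening $12,034.41; interest $361.06 → $12,395.47; payment $2,065.91; balance $10,329.56
Week 8: opening $10,329.56; interest $361.06 → $10,690.62; payment $2,138.12; balance $8,552.50
Week 9: opening $8,552.50; interest $361.06 → $8,913.56; payment $2,228.39; balance $6,685.17
Week 10: opening $6,685.17; interest $361.06 → $7,046.23; payment $2,348.74; balance $4,697.49
Week 11: opening $4,697.49; interest $361.06 → $5,058.55; payment $2,529.28; balance $2,529.27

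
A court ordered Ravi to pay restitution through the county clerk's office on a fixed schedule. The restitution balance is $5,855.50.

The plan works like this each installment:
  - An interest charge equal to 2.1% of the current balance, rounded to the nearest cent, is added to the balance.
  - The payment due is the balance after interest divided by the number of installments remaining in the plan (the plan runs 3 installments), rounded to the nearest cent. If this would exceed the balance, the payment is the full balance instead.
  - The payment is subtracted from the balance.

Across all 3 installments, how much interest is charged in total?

Installment 1: opening $5,855.50; interest $122.97 → $5,978.47; payment $1,992.82; balance $3,985.65
Installment 2: opening $3,985.65; interest $83.70 → $4,069.35; payment $2,034.68; balance $2,034.67
Installment 3: opening $2,034.67; interest $42.73 → $2,077.40; payment $2,077.40; balance $0.00
Total interest: $122.97 + $83.70 + $42.73 = $249.40

$249.40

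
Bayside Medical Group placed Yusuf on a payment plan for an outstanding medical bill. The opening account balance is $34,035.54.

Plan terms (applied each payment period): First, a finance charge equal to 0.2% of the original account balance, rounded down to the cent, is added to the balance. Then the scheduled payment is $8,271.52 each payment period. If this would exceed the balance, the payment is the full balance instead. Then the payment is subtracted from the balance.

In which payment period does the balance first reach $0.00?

5

Payment period 1: opening $34,035.54; interest $68.07 → $34,103.61; payment $8,271.52; balance $25,832.09
Payment period 2: opening $25,832.09; interest $68.07 → $25,900.16; payment $8,271.52; balance $17,628.64
Payment period 3: opening $17,628.64; interest $68.07 → $17,696.71; payment $8,271.52; balance $9,425.19
Payment period 4: opening $9,425.19; interest $68.07 → $9,493.26; payment $8,271.52; balance $1,221.74
Payment period 5: opening $1,221.74; interest $68.07 → $1,289.81; payment $1,289.81; balance $0.00
Balance reaches $0.00 in payment period 5.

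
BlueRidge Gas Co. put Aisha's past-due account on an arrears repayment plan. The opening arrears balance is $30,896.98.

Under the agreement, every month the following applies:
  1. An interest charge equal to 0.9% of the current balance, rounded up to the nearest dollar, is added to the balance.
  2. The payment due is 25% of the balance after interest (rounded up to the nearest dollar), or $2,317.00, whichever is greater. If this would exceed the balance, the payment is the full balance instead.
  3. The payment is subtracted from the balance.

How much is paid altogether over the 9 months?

Month 1: opening $30,896.98; interest $279.00 → $31,175.98; payment $7,794.00; balance $23,381.98
Month 2: opening $23,381.98; interest $211.00 → $23,592.98; payment $5,899.00; balance $17,693.98
Month 3: opening $17,693.98; interest $160.00 → $17,853.98; payment $4,464.00; balance $13,389.98
Month 4: opening $13,389.98; interest $121.00 → $13,510.98; payment $3,378.00; balance $10,132.98
Month 5: opening $10,132.98; interest $92.00 → $10,224.98; payment $2,557.00; balance $7,667.98
Month 6: opening $7,667.98; interest $70.00 → $7,737.98; payment $2,317.00; balance $5,420.98
Month 7: opening $5,420.98; interest $49.00 → $5,469.98; payment $2,317.00; balance $3,152.98
Month 8: opening $3,152.98; interest $29.00 → $3,181.98; payment $2,317.00; balance $864.98
Month 9: opening $864.98; interest $8.00 → $872.98; payment $872.98; balance $0.00
Total paid: $31,915.98

$31,915.98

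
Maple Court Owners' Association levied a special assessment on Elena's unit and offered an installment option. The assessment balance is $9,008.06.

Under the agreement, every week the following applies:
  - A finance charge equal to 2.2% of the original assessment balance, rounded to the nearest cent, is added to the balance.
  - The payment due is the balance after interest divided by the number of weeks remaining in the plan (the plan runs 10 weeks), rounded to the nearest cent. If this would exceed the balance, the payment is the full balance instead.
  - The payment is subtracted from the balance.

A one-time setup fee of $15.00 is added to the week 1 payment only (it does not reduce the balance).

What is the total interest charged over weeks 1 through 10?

$1,981.80

# | Opening | Interest | Payment | Fee | End bal
1 | $9,008.06 | $198.18 | $920.62 | $15.00 | $8,285.62
2 | $8,285.62 | $198.18 | $942.64 | — | $7,541.16
3 | $7,541.16 | $198.18 | $967.42 | — | $6,771.92
4 | $6,771.92 | $198.18 | $995.73 | — | $5,974.37
5 | $5,974.37 | $198.18 | $1,028.76 | — | $5,143.79
6 | $5,143.79 | $198.18 | $1,068.39 | — | $4,273.58
7 | $4,273.58 | $198.18 | $1,117.94 | — | $3,353.82
8 | $3,353.82 | $198.18 | $1,184.00 | — | $2,368.00
9 | $2,368.00 | $198.18 | $1,283.09 | — | $1,283.09
10 | $1,283.09 | $198.18 | $1,481.27 | — | $0.00
Total interest: $198.18 + $198.18 + $198.18 + $198.18 + $198.18 + $198.18 + $198.18 + $198.18 + $198.18 + $198.18 = $1,981.80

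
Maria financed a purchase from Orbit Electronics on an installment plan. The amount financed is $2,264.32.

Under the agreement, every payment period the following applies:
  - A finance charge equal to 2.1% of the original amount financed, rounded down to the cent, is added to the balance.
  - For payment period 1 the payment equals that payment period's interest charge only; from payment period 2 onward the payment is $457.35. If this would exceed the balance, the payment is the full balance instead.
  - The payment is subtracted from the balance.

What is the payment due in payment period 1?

Payment period 1: opening $2,264.32; interest $47.55 → $2,311.87; payment $47.55; balance $2,264.32

$47.55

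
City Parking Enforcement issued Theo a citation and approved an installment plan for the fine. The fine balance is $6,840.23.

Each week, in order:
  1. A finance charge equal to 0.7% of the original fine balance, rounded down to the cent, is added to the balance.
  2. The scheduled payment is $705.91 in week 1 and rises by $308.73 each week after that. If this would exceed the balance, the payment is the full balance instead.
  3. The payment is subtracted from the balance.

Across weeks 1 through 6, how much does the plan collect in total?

Week 1: opening $6,840.23; interest $47.88 → $6,888.11; payment $705.91; balance $6,182.20
Week 2: opening $6,182.20; interest $47.88 → $6,230.08; payment $1,014.64; balance $5,215.44
Week 3: opening $5,215.44; interest $47.88 → $5,263.32; payment $1,323.37; balance $3,939.95
Week 4: opening $3,939.95; interest $47.88 → $3,987.83; payment $1,632.10; balance $2,355.73
Week 5: opening $2,355.73; interest $47.88 → $2,403.61; payment $1,940.83; balance $462.78
Week 6: opening $462.78; interest $47.88 → $510.66; payment $510.66; balance $0.00
Total paid: $7,127.51

$7,127.51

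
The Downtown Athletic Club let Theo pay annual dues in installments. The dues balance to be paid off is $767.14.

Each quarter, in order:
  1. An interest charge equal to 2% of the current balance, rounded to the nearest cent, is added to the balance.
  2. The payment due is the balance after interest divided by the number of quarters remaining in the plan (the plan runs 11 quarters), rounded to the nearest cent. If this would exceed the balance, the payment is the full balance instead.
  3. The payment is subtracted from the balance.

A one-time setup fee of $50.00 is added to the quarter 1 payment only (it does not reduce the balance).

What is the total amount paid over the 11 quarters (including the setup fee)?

$915.61

# | Opening | Interest | Payment | Fee | End bal
1 | $767.14 | $15.34 | $71.13 | $50.00 | $711.35
2 | $711.35 | $14.23 | $72.56 | — | $653.02
3 | $653.02 | $13.06 | $74.01 | — | $592.07
4 | $592.07 | $11.84 | $75.49 | — | $528.42
5 | $528.42 | $10.57 | $77.00 | — | $461.99
6 | $461.99 | $9.24 | $78.54 | — | $392.69
7 | $392.69 | $7.85 | $80.11 | — | $320.43
8 | $320.43 | $6.41 | $81.71 | — | $245.13
9 | $245.13 | $4.90 | $83.34 | — | $166.69
10 | $166.69 | $3.33 | $85.01 | — | $85.01
11 | $85.01 | $1.70 | $86.71 | — | $0.00
Total paid: $915.61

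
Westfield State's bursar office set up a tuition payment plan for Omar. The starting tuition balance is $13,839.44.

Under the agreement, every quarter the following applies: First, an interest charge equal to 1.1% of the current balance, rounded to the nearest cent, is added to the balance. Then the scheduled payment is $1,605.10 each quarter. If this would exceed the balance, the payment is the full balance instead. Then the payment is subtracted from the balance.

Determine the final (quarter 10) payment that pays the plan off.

Quarter 1: opening $13,839.44; interest $152.23 → $13,991.67; payment $1,605.10; balance $12,386.57
Quarter 2: opening $12,386.57; interest $136.25 → $12,522.82; payment $1,605.10; balance $10,917.72
Quarter 3: opening $10,917.72; interest $120.09 → $11,037.81; payment $1,605.10; balance $9,432.71
Quarter 4: opening $9,432.71; interest $103.76 → $9,536.47; payment $1,605.10; balance $7,931.37
Quarter 5: opening $7,931.37; interest $87.25 → $8,018.62; payment $1,605.10; balance $6,413.52
Quarter 6: opening $6,413.52; interest $70.55 → $6,484.07; payment $1,605.10; balance $4,878.97
Quarter 7: opening $4,878.97; interest $53.67 → $4,932.64; payment $1,605.10; balance $3,327.54
Quarter 8: opening $3,327.54; interest $36.60 → $3,364.14; payment $1,605.10; balance $1,759.04
Quarter 9: opening $1,759.04; interest $19.35 → $1,778.39; payment $1,605.10; balance $173.29
Quarter 10: opening $173.29; interest $1.91 → $175.20; payment $175.20; balance $0.00

$175.20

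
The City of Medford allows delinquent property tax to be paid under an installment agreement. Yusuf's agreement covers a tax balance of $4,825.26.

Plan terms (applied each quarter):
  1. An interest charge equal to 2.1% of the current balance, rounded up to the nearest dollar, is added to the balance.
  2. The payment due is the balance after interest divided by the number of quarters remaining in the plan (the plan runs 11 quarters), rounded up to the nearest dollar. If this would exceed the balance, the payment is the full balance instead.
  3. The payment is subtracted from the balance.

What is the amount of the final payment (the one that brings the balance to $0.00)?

$551.26

Quarter 1: $4,825.26 +$102.00 interest = $4,927.26; pay $448.00 → $4,479.26
Quarter 2: $4,479.26 +$95.00 interest = $4,574.26; pay $458.00 → $4,116.26
Quarter 3: $4,116.26 +$87.00 interest = $4,203.26; pay $468.00 → $3,735.26
Quarter 4: $3,735.26 +$79.00 interest = $3,814.26; pay $477.00 → $3,337.26
Quarter 5: $3,337.26 +$71.00 interest = $3,408.26; pay $487.00 → $2,921.26
Quarter 6: $2,921.26 +$62.00 interest = $2,983.26; pay $498.00 → $2,485.26
Quarter 7: $2,485.26 +$53.00 interest = $2,538.26; pay $508.00 → $2,030.26
Quarter 8: $2,030.26 +$43.00 interest = $2,073.26; pay $519.00 → $1,554.26
Quarter 9: $1,554.26 +$33.00 interest = $1,587.26; pay $530.00 → $1,057.26
Quarter 10: $1,057.26 +$23.00 interest = $1,080.26; pay $541.00 → $539.26
Quarter 11: $539.26 +$12.00 interest = $551.26; pay $551.26 → $0.00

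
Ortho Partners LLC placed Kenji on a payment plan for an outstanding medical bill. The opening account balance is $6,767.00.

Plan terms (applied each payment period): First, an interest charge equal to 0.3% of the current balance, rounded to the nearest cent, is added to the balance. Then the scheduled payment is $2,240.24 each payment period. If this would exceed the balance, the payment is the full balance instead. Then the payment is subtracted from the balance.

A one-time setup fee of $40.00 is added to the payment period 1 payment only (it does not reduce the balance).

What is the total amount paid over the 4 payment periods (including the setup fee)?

# | Opening | Interest | Payment | Fee | End bal
1 | $6,767.00 | $20.30 | $2,240.24 | $40.00 | $4,547.06
2 | $4,547.06 | $13.64 | $2,240.24 | — | $2,320.46
3 | $2,320.46 | $6.96 | $2,240.24 | — | $87.18
4 | $87.18 | $0.26 | $87.44 | — | $0.00
Total paid: $6,848.16

$6,848.16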